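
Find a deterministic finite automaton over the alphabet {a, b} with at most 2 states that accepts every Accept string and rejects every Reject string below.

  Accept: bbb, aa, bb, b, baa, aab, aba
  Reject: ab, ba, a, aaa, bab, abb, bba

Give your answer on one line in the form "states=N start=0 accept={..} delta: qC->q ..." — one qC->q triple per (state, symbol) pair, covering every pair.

State merging on the prefix tree: take the shortest (then alphabetical) example prefix whose next move is undefined and point that move at state 0, else 1, else 2, ...; a target is out if some Accept/Reject pair would then sit in one state with the same input left (inseparable). If every existing state is out, open a new one.
a: 0a undefined. 0a->0: no, aa/a meet in 0. Open state 1: 0a->1.
b: 0b undefined. 0b->0: ok.
aa: 1a undefined. 1a->0: ok.
ab: 1b undefined. 1b->0: no, bbb/ab meet in 0. 1b->1: ok.
All examples now run through 2 states with every (state, symbol) defined. Accept strings end in {0}, Reject strings end in {1}; accept={0}.

states=2 start=0 accept={0} delta: 0a->1 0b->0 1a->0 1b->1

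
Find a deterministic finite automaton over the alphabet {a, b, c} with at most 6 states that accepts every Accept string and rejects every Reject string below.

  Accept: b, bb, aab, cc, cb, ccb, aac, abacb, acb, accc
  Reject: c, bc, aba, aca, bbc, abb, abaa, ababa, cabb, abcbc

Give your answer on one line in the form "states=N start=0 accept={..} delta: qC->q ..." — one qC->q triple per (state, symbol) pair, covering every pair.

Fold the examples into a partial DFA from state 0: repeatedly fix the first undefined (state, symbol) met by the shortest-then-alphabetical prefix, trying targets in increasing order and rejecting any under which an Accept and a Reject string meet in one state with the same remainder; add a state when all current targets are rejected. Accepting states are where Accept strings end.
a: 0a undefined. 0a->0: no, bb/abb meet in 0 with "bb" left. Open state 1: 0a->1.
b: 0b undefined. 0b->0: ok.
c: 0c undefined. 0c->0: no, b/c meet in 0. 0c->1: ok.
aa: 1a undefined. 1a->0: no, b/cabb meet in 0. 1a->1: ok.
ab: 1b undefined. 1b->0: no, b/abb meet in 0. 1b->1: no, aab/c meet in 1. Open state 2: 1b->2.
ac: 1c undefined. 1c->0: ok.
aba: 2a undefined. 2a->0: no, b/aba meet in 0. 2a->1: ok.
abb: 2b undefined. 2b->0: no, b/abb meet in 0. 2b->1: ok.
abc: 2c undefined. 2c->0: ok.
All examples now run through 3 states with every (state, symbol) defined. Accept strings end in {0,2}, Reject strings end in {1}; accept={0,2}.

states=3 start=0 accept={0,2} delta: 0a->1 0b->0 0c->1 1a->1 1b->2 1c->0 2a->1 2b->1 2c->0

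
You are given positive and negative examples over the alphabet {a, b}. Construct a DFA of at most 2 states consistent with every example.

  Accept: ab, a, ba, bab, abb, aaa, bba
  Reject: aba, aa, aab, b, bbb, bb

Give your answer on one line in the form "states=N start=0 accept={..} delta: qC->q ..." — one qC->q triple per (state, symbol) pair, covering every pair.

Fold the examples into a partial DFA from state 0: repeatedly fix the first undefined (state, symbol) met by the shortest-then-alphabetical prefix, trying targets in increasing order and rejecting any under which an Accept and a Reject string meet in one state with the same remainder; add a state when all current targets are rejected. Accepting states are where Accept strings end.
a: 0a undefined. 0a->0: no, ab/aab meet in 0 with "b" left. Open state 1: 0a->1.
b: 0b undefined. 0b->0: ok.
aa: 1a undefined. 1a->0: ok.
ab: 1b undefined. 1b->0: no, ab/aa meet in 0. 1b->1: ok.
All examples now run through 2 states with every (state, symbol) defined. Accept strings end in {1}, Reject strings end in {0}; accept={1}.

states=2 start=0 accept={1} delta: 0a->1 0b->0 1a->0 1b->1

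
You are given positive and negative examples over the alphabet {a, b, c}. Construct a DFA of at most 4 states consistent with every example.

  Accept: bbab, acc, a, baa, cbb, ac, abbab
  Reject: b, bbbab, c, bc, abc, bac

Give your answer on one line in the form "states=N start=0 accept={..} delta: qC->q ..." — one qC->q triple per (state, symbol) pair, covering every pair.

Fold the examples into a partial DFA from state 0: repeatedly fix the first undefined (state, symbol) met by the shortest-then-alphabetical prefix, trying targets in increasing order and rejecting any under which an Accept and a Reject string meet in one state with the same remainder; add a state when all current targets are rejected. Accepting states are where Accept strings end.
a: 0a undefined. 0a->0: no, ac/c meet in 0 with "c" left. Open state 1: 0a->1.
b: 0b undefined. 0b->0: no, bbab/bbbab meet in 1 with "b" left. 0b->1: no, a/b meet in 1. Open state 2: 0b->2.
c: 0c undefined. 0c->0: ok.
ab: 1b undefined. 1b->0: ok.
ac: 1c undefined. 1c->0: no, acc/c meet in 0. 1c->1: ok.
ba: 2a undefined. 2a->0: no, abbab/b meet in 2. 2a->1: no, acc/bac meet in 1. 2a->2: no, baa/b meet in 2. Open state 3: 2a->3.
bb: 2b undefined. 2b->0: no, bbab/c meet in 0. 2b->1: ok.
bc: 2c undefined. 2c->0: ok.
baa: 3a undefined. 3a->0: no, baa/bbbab meet in 0. 3a->1: ok.
bac: 3c undefined. 3c->0: ok.
bba: 1a undefined. 1a->0: no, bbab/b meet in 2. 1a->1: no, bbab/bbbab meet in 0. 1a->2: ok.
abbab: 3b undefined. 3b->0: no, abbab/bbbab meet in 0. 3b->1: ok.
All examples now run through 4 states with every (state, symbol) defined. Accept strings end in {1}, Reject strings end in {0,2}; accept={1}.

states=4 start=0 accept={1} delta: 0a->1 0b->2 0c->0 1a->2 1b->0 1c->1 2a->3 2b->1 2c->0 3a->1 3b->1 3c->0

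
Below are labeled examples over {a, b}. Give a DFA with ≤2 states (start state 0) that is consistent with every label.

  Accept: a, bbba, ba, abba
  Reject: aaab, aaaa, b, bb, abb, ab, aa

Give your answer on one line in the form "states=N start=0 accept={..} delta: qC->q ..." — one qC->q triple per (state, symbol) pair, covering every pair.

states=2 start=0 accept={1} delta: 0a->1 0b->0 1a->0 1b->0

State merging on the prefix tree: take the shortest (then alphabetical) example prefix whose next move is undefined and point that move at state 0, else 1, else 2, ...; a target is out if some Accept/Reject pair would then sit in one state with the same input left (inseparable). If every existing state is out, open a new one.
a: 0a undefined. 0a->0: no, a/aaaa meet in 0. Open state 1: 0a->1.
b: 0b undefined. 0b->0: ok.
aa: 1a undefined. 1a->0: ok.
ab: 1b undefined. 1b->0: ok.
All examples now run through 2 states with every (state, symbol) defined. Accept strings end in {1}, Reject strings end in {0}; accept={1}.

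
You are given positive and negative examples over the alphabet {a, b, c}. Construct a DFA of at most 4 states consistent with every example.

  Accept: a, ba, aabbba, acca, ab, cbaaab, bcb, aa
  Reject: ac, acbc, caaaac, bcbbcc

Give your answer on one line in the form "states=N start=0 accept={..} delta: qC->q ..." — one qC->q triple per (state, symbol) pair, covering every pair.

State merging on the prefix tree: take the shortest (then alphabetical) example prefix whose next move is undefined and point that move at state 0, else 1, else 2, ...; a target is out if some Accept/Reject pair would then sit in one state with the same input left (inseparable). If every existing state is out, open a new one.
a: 0a undefined. 0a->0: ok.
b: 0b undefined. 0b->0: ok.
c: 0c undefined. 0c->0: no, a/ac meet in 0. Open state 1: 0c->1.
ca: 1a undefined. 1a->0: ok.
cb: 1b undefined. 1b->0: ok.
acc: 1c undefined. 1c->0: no, a/bcbbcc meet in 0. 1c->1: ok.
All examples now run through 2 states with every (state, symbol) defined. Accept strings end in {0}, Reject strings end in {1}; accept={0}.

states=2 start=0 accept={0} delta: 0a->0 0b->0 0c->1 1a->0 1b->0 1c->1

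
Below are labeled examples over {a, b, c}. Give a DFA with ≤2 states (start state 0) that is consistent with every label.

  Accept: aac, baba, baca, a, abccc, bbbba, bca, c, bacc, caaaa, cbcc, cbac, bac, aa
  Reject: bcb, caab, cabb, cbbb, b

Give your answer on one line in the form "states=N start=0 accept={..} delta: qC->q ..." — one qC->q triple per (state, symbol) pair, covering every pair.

states=2 start=0 accept={0} delta: 0a->0 0b->1 0c->0 1a->0 1b->1 1c->0

State merging on the prefix tree: take the shortest (then alphabetical) example prefix whose next move is undefined and point that move at state 0, else 1, else 2, ...; a target is out if some Accept/Reject pair would then sit in one state with the same input left (inseparable). If every existing state is out, open a new one.
a: 0a undefined. 0a->0: ok.
b: 0b undefined. 0b->0: no, baba/b meet in 0. Open state 1: 0b->1.
c: 0c undefined. 0c->0: ok.
ba: 1a undefined. 1a->0: ok.
bb: 1b undefined. 1b->0: no, aac/cabb meet in 0. 1b->1: ok.
bc: 1c undefined. 1c->0: ok.
All examples now run through 2 states with every (state, symbol) defined. Accept strings end in {0}, Reject strings end in {1}; accept={0}.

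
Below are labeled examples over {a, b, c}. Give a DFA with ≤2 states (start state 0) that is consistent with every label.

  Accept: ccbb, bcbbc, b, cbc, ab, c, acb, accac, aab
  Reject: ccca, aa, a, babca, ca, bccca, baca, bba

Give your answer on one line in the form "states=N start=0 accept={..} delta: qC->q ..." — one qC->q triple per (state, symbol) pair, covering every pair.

Fold the examples into a partial DFA from state 0: repeatedly fix the first undefined (state, symbol) met by the shortest-then-alphabetical prefix, trying targets in increasing order and rejecting any under which an Accept and a Reject string meet in one state with the same remainder; add a state when all current targets are rejected. Accepting states are where Accept strings end.
a: 0a undefined. 0a->0: ok.
b: 0b undefined. 0b->0: no, b/aa meet in 0. Open state 1: 0b->1.
c: 0c undefined. 0c->0: no, c/ccca meet in 0. 0c->1: ok.
ba: 1a undefined. 1a->0: ok.
bb: 1b undefined. 1b->0: no, acb/aa meet in 0. 1b->1: ok.
bc: 1c undefined. 1c->0: no, bcbbc/ccca meet in 0. 1c->1: ok.
All examples now run through 2 states with every (state, symbol) defined. Accept strings end in {1}, Reject strings end in {0}; accept={1}.

states=2 start=0 accept={1} delta: 0a->0 0b->1 0c->1 1a->0 1b->1 1c->1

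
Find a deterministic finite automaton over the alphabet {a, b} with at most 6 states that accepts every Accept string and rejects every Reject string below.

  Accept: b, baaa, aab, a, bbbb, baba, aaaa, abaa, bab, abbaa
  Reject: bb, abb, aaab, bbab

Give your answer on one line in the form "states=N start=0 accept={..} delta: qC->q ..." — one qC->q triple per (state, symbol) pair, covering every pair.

states=4 start=0 accept={0,1} delta: 0a->1 0b->1 1a->0 1b->2 2a->1 2b->3 3a->0 3b->0

State merging on the prefix tree: take the shortest (then alphabetical) example prefix whose next move is undefined and point that move at state 0, else 1, else 2, ...; a target is out if some Accept/Reject pair would then sit in one state with the same input left (inseparable). If every existing state is out, open a new one.
a: 0a undefined. 0a->0: no, b/aaab meet in 0 with "b" left. Open state 1: 0a->1.
b: 0b undefined. 0b->0: no, b/bb meet in 0. 0b->1: ok.
aa: 1a undefined. 1a->0: ok.
ab: 1b undefined. 1b->0: no, b/abb meet in 1. 1b->1: no, b/bb meet in 1. Open state 2: 1b->2.
aba: 2a undefined. 2a->0: no, b/bbab meet in 1. 2a->1: ok.
abb: 2b undefined. 2b->0: no, baaa/abb meet in 0. 2b->1: no, b/abb meet in 1. 2b->2: no, bbbb/bb meet in 2. Open state 3: 2b->3.
abba: 3a undefined. 3a->0: ok.
bbbb: 3b undefined. 3b->0: ok.
All examples now run through 4 states with every (state, symbol) defined. Accept strings end in {0,1}, Reject strings end in {2,3}; accept={0,1}.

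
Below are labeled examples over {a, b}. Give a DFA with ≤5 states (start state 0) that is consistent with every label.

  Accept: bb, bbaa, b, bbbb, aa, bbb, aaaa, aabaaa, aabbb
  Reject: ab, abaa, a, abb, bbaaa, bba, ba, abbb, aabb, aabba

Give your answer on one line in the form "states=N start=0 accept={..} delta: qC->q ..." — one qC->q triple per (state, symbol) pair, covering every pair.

states=5 start=0 accept={0,2} delta: 0a->1 0b->0 1a->2 1b->1 2a->1 2b->3 3a->0 3b->4 4a->1 4b->0

Fold the examples into a partial DFA from state 0: repeatedly fix the first undefined (state, symbol) met by the shortest-then-alphabetical prefix, trying targets in increasing order and rejecting any under which an Accept and a Reject string meet in one state with the same remainder; add a state when all current targets are rejected. Accepting states are where Accept strings end.
a: 0a undefined. 0a->0: no, bb/abb meet in 0 with "bb" left. Open state 1: 0a->1.
b: 0b undefined. 0b->0: ok.
aa: 1a undefined. 1a->0: no, bb/aabb meet in 0. 1a->1: no, bbaa/a meet in 1. Open state 2: 1a->2.
ab: 1b undefined. 1b->0: no, bb/ab meet in 0. 1b->1: ok.
aaa: 2a undefined. 2a->0: no, bb/abaa meet in 0. 2a->1: ok.
aab: 2b undefined. 2b->0: no, bb/aabb meet in 0. 2b->1: no, bbaa/aabba meet in 2. 2b->2: no, bbaa/aabb meet in 2. Open state 3: 2b->3.
aaba: 3a undefined. 3a->0: ok.
aabb: 3b undefined. 3b->0: no, bb/aabb meet in 0. 3b->1: no, bbaa/aabba meet in 2. 3b->2: no, bbaa/aabb meet in 2. 3b->3: no, bb/aabba meet in 0. Open state 4: 3b->4.
aabba: 4a undefined. 4a->0: no, bb/aabba meet in 0. 4a->1: ok.
aabbb: 4b undefined. 4b->0: ok.
All examples now run through 5 states with every (state, symbol) defined. Accept strings end in {0,2}, Reject strings end in {1,4}; accept={0,2}.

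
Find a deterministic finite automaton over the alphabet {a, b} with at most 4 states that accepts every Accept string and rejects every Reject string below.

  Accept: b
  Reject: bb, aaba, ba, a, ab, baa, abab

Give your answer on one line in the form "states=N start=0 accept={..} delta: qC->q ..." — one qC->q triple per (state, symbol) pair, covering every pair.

State merging on the prefix tree: take the shortest (then alphabetical) example prefix whose next move is undefined and point that move at state 0, else 1, else 2, ...; a target is out if some Accept/Reject pair would then sit in one state with the same input left (inseparable). If every existing state is out, open a new one.
a: 0a undefined. 0a->0: no, b/ab meet in 0 with "b" left. Open state 1: 0a->1.
b: 0b undefined. 0b->0: no, b/bb meet in 0. 0b->1: no, b/a meet in 1. Open state 2: 0b->2.
aa: 1a undefined. 1a->0: ok.
ab: 1b undefined. 1b->0: ok.
ba: 2a undefined. 2a->0: ok.
bb: 2b undefined. 2b->0: ok.
All examples now run through 3 states with every (state, symbol) defined. Accept strings end in {2}, Reject strings end in {0,1}; accept={2}.

states=3 start=0 accept={2} delta: 0a->1 0b->2 1a->0 1b->0 2a->0 2b->0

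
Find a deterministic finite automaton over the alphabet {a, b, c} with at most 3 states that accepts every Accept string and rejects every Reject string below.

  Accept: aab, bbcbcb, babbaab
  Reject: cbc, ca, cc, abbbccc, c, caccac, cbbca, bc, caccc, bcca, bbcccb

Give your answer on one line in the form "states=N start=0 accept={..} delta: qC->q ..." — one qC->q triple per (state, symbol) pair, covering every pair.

states=3 start=0 accept={0} delta: 0a->0 0b->0 0c->1 1a->1 1b->0 1c->2 2a->1 2b->1 2c->2

Fold the examples into a partial DFA from state 0: repeatedly fix the first undefined (state, symbol) met by the shortest-then-alphabetical prefix, trying targets in increasing order and rejecting any under which an Accept and a Reject string meet in one state with the same remainder; add a state when all current targets are rejected. Accepting states are where Accept strings end.
a: 0a undefined. 0a->0: ok.
b: 0b undefined. 0b->0: ok.
c: 0c undefined. 0c->0: no, aab/cbc meet in 0. Open state 1: 0c->1.
ca: 1a undefined. 1a->0: no, aab/ca meet in 0. 1a->1: ok.
cb: 1b undefined. 1b->0: ok.
cc: 1c undefined. 1c->0: no, aab/cc meet in 0. 1c->1: no, aab/bbcccb meet in 0. Open state 2: 1c->2.
bcca: 2a undefined. 2a->0: no, aab/bcca meet in 0. 2a->1: ok.
cacc: 2c undefined. 2c->0: no, aab/abbbccc meet in 0. 2c->1: no, aab/bbcccb meet in 0. 2c->2: ok.
bbcccb: 2b undefined. 2b->0: no, aab/bbcccb meet in 0. 2b->1: ok.
All examples now run through 3 states with every (state, symbol) defined. Accept strings end in {0}, Reject strings end in {1,2}; accept={0}.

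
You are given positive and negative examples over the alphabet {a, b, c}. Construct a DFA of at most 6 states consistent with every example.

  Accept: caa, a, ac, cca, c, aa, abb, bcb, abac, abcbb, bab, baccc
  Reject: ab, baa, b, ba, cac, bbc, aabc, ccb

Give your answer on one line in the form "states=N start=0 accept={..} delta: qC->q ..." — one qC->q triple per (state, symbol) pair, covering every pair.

State merging on the prefix tree: take the shortest (then alphabetical) example prefix whose next move is undefined and point that move at state 0, else 1, else 2, ...; a target is out if some Accept/Reject pair would then sit in one state with the same input left (inseparable). If every existing state is out, open a new one.
a: 0a undefined. 0a->0: ok.
b: 0b undefined. 0b->0: no, a/ab meet in 0. Open state 1: 0b->1.
c: 0c undefined. 0c->0: no, caa/cac meet in 0. 0c->1: no, caa/baa meet in 1 with "aa" left. Open state 2: 0c->2.
ba: 1a undefined. 1a->0: no, a/baa meet in 0. 1a->1: no, abac/aabc meet in 1 with "c" left. 1a->2: no, ac/ba meet in 2. Open state 3: 1a->3.
bb: 1b undefined. 1b->0: no, ac/bbc meet in 2. 1b->1: no, abb/ab meet in 1. 1b->2: ok.
bc: 1c undefined. 1c->0: no, a/aabc meet in 0. 1c->1: ok.
ca: 2a undefined. 2a->0: no, ac/cac meet in 2. 2a->1: no, caa/ba meet in 3. 2a->2: ok.
cc: 2c undefined. 2c->0: no, a/cac meet in 0. 2c->1: no, caa/ccb meet in 2. 2c->2: no, caa/cac meet in 2. 2c->3: no, cca/baa meet in 3 with "a" left. Open state 4: 2c->4.
baa: 3a undefined. 3a->0: no, a/baa meet in 0. 3a->1: ok.
bab: 3b undefined. 3b->0: ok.
bac: 3c undefined. 3c->0: no, baccc/cac meet in 4. 3c->1: no, abac/ab meet in 1. 3c->2: ok.
cca: 4a undefined. 4a->0: ok.
ccb: 4b undefined. 4b->0: no, a/ccb meet in 0. 4b->1: ok.
abcbb: 2b undefined. 2b->0: ok.
baccc: 4c undefined. 4c->0: ok.
All examples now run through 5 states with every (state, symbol) defined. Accept strings end in {0,2}, Reject strings end in {1,3,4}; accept={0,2}.

states=5 start=0 accept={0,2} delta: 0a->0 0b->1 0c->2 1a->3 1b->2 1c->1 2a->2 2b->0 2c->4 3a->1 3b->0 3c->2 4a->0 4b->1 4c->0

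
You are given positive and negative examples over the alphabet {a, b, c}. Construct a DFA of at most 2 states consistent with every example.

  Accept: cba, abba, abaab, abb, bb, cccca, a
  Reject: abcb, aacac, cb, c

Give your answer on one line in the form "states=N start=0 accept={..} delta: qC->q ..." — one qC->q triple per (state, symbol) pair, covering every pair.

State merging on the prefix tree: take the shortest (then alphabetical) example prefix whose next move is undefined and point that move at state 0, else 1, else 2, ...; a target is out if some Accept/Reject pair would then sit in one state with the same input left (inseparable). If every existing state is out, open a new one.
a: 0a undefined. 0a->0: ok.
b: 0b undefined. 0b->0: ok.
c: 0c undefined. 0c->0: no, cba/abcb meet in 0. Open state 1: 0c->1.
cb: 1b undefined. 1b->0: no, cba/abcb meet in 0. 1b->1: ok.
cc: 1c undefined. 1c->0: ok.
cba: 1a undefined. 1a->0: ok.
All examples now run through 2 states with every (state, symbol) defined. Accept strings end in {0}, Reject strings end in {1}; accept={0}.

states=2 start=0 accept={0} delta: 0a->0 0b->0 0c->1 1a->0 1b->1 1c->0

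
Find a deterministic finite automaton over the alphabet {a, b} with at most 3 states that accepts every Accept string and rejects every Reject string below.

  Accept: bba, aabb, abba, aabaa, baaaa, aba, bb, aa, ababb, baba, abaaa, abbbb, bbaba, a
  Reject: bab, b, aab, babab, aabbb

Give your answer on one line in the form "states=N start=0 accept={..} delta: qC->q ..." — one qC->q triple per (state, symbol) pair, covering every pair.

states=2 start=0 accept={0} delta: 0a->0 0b->1 1a->0 1b->0

Fold the examples into a partial DFA from state 0: repeatedly fix the first undefined (state, symbol) met by the shortest-then-alphabetical prefix, trying targets in increasing order and rejecting any under which an Accept and a Reject string meet in one state with the same remainder; add a state when all current targets are rejected. Accepting states are where Accept strings end.
a: 0a undefined. 0a->0: ok.
b: 0b undefined. 0b->0: no, bba/bab meet in 0. Open state 1: 0b->1.
ba: 1a undefined. 1a->0: ok.
bb: 1b undefined. 1b->0: ok.
All examples now run through 2 states with every (state, symbol) defined. Accept strings end in {0}, Reject strings end in {1}; accept={0}.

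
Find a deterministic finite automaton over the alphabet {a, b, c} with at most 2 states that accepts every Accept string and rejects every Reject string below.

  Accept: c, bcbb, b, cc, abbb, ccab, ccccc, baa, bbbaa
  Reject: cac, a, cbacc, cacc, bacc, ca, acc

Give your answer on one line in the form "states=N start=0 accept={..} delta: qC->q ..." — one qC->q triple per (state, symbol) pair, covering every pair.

Grow the machine one transition at a time. Run the examples from 0; the earliest place one falls off (shortest prefix, ties alphabetical) gets sent to the lowest-numbered state that keeps every Accept/Reject pair distinguishable — a pair clashes when both reach the same state with identical unread suffix — and to a fresh state only if none does.
a: 0a undefined. 0a->0: no, cc/acc meet in 0 with "cc" left. Open state 1: 0a->1.
b: 0b undefined. 0b->0: ok.
c: 0c undefined. 0c->0: ok.
ab: 1b undefined. 1b->0: ok.
ac: 1c undefined. 1c->0: no, c/cac meet in 0. 1c->1: ok.
baa: 1a undefined. 1a->0: ok.
All examples now run through 2 states with every (state, symbol) defined. Accept strings end in {0}, Reject strings end in {1}; accept={0}.

states=2 start=0 accept={0} delta: 0a->1 0b->0 0c->0 1a->0 1b->0 1c->1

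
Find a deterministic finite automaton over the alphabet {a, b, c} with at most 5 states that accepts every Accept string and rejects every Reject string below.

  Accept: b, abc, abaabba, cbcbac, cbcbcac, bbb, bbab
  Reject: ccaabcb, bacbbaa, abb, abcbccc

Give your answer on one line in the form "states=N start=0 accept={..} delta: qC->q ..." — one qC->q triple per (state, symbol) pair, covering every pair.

states=4 start=0 accept={0,1,3} delta: 0a->0 0b->1 0c->0 1a->0 1b->2 1c->1 2a->3 2b->0 2c->2 3a->2 3b->0 3c->0

State merging on the prefix tree: take the shortest (then alphabetical) example prefix whose next move is undefined and point that move at state 0, else 1, else 2, ...; a target is out if some Accept/Reject pair would then sit in one state with the same input left (inseparable). If every existing state is out, open a new one.
a: 0a undefined. 0a->0: ok.
b: 0b undefined. 0b->0: no, b/abb meet in 0. Open state 1: 0b->1.
c: 0c undefined. 0c->0: ok.
ba: 1a undefined. 1a->0: ok.
bb: 1b undefined. 1b->0: no, abaabba/bacbbaa meet in 0. 1b->1: no, b/abb meet in 1. Open state 2: 1b->2.
abc: 1c undefined. 1c->0: no, b/ccaabcb meet in 1. 1c->1: ok.
bba: 2a undefined. 2a->0: no, abaabba/bacbbaa meet in 0. 2a->1: no, bbab/ccaabcb meet in 2. 2a->2: no, abaabba/ccaabcb meet in 2. Open state 3: 2a->3.
bbb: 2b undefined. 2b->0: ok.
bbab: 3b undefined. 3b->0: ok.
abcbc: 2c undefined. 2c->0: no, cbcbcac/abcbccc meet in 0. 2c->1: no, b/abcbccc meet in 1. 2c->2: ok.
cbcbac: 3c undefined. 3c->0: ok.
bacbbaa: 3a undefined. 3a->0: no, cbcbac/bacbbaa meet in 0. 3a->1: no, b/bacbbaa meet in 1. 3a->2: ok.
All examples now run through 4 states with every (state, symbol) defined. Accept strings end in {0,1,3}, Reject strings end in {2}; accept={0,1,3}.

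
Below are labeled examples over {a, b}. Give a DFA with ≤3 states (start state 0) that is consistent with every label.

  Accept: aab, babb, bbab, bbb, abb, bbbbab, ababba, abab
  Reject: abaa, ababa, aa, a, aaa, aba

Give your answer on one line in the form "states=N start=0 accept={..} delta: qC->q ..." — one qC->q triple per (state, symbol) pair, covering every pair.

states=3 start=0 accept={1,2} delta: 0a->0 0b->1 1a->0 1b->2 2a->1 2b->1

Fold the examples into a partial DFA from state 0: repeatedly fix the first undefined (state, symbol) met by the shortest-then-alphabetical prefix, trying targets in increasing order and rejecting any under which an Accept and a Reject string meet in one state with the same remainder; add a state when all current targets are rejected. Accepting states are where Accept strings end.
a: 0a undefined. 0a->0: ok.
b: 0b undefined. 0b->0: no, aab/abaa meet in 0. Open state 1: 0b->1.
ba: 1a undefined. 1a->0: ok.
bb: 1b undefined. 1b->0: no, babb/abaa meet in 0. 1b->1: no, ababba/abaa meet in 0. Open state 2: 1b->2.
bba: 2a undefined. 2a->0: no, ababba/abaa meet in 0. 2a->1: ok.
bbb: 2b undefined. 2b->0: no, bbb/abaa meet in 0. 2b->1: ok.
All examples now run through 3 states with every (state, symbol) defined. Accept strings end in {1,2}, Reject strings end in {0}; accept={1,2}.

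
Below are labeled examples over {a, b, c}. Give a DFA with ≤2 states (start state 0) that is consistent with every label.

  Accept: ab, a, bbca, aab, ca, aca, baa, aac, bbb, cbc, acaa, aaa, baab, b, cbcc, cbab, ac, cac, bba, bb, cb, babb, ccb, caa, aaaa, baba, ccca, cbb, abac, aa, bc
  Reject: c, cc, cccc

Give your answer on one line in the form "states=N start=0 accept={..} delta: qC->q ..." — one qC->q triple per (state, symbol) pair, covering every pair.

states=2 start=0 accept={1} delta: 0a->1 0b->1 0c->0 1a->1 1b->1 1c->1

Grow the machine one transition at a time. Run the examples from 0; the earliest place one falls off (shortest prefix, ties alphabetical) gets sent to the lowest-numbered state that keeps every Accept/Reject pair distinguishable — a pair clashes when both reach the same state with identical unread suffix — and to a fresh state only if none does.
a: 0a undefined. 0a->0: no, aac/c meet in 0 with "c" left. Open state 1: 0a->1.
b: 0b undefined. 0b->0: no, bc/c meet in 0 with "c" left. 0b->1: ok.
c: 0c undefined. 0c->0: ok.
aa: 1a undefined. 1a->0: no, aac/c meet in 0. 1a->1: ok.
ab: 1b undefined. 1b->0: no, ab/c meet in 0. 1b->1: ok.
ac: 1c undefined. 1c->0: no, aac/c meet in 0. 1c->1: ok.
All examples now run through 2 states with every (state, symbol) defined. Accept strings end in {1}, Reject strings end in {0}; accept={1}.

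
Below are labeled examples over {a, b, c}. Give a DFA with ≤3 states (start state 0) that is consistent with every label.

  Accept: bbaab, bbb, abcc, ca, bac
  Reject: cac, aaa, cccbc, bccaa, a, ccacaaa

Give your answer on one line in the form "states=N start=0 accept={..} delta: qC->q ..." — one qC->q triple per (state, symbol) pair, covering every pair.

Grow the machine one transition at a time. Run the examples from 0; the earliest place one falls off (shortest prefix, ties alphabetical) gets sent to the lowest-numbered state that keeps every Accept/Reject pair distinguishable — a pair clashes when both reach the same state with identical unread suffix — and to a fresh state only if none does.
a: 0a undefined. 0a->0: ok.
b: 0b undefined. 0b->0: no, bbaab/aaa meet in 0. Open state 1: 0b->1.
c: 0c undefined. 0c->0: no, ca/cac meet in 0. 0c->1: no, bac/cac meet in 1 with "ac" left. Open state 2: 0c->2.
ba: 1a undefined. 1a->0: ok.
bb: 1b undefined. 1b->0: ok.
bc: 1c undefined. 1c->0: ok.
ca: 2a undefined. 2a->0: no, abcc/cac meet in 2. 2a->1: ok.
cc: 2c undefined. 2c->0: ok.
cccb: 2b undefined. 2b->0: no, abcc/cccbc meet in 2. 2b->1: ok.
All examples now run through 3 states with every (state, symbol) defined. Accept strings end in {1,2}, Reject strings end in {0}; accept={1,2}.

states=3 start=0 accept={1,2} delta: 0a->0 0b->1 0c->2 1a->0 1b->0 1c->0 2a->1 2b->1 2c->0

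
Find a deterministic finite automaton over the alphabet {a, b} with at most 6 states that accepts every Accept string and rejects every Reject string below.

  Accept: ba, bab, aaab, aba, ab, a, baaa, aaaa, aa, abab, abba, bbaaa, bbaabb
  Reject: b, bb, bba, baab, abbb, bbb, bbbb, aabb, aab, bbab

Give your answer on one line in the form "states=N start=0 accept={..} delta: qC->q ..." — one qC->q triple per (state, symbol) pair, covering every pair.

Fold the examples into a partial DFA from state 0: repeatedly fix the first undefined (state, symbol) met by the shortest-then-alphabetical prefix, trying targets in increasing order and rejecting any under which an Accept and a Reject string meet in one state with the same remainder; add a state when all current targets are rejected. Accepting states are where Accept strings end.
a: 0a undefined. 0a->0: no, aaab/b meet in 0 with "b" left. Open state 1: 0a->1.
b: 0b undefined. 0b->0: no, ba/bba meet in 1. 0b->1: no, bab/aab meet in 1 with "ab" left. Open state 2: 0b->2.
aa: 1a undefined. 1a->0: ok.
ab: 1b undefined. 1b->0: ok.
ba: 2a undefined. 2a->0: no, ba/baab meet in 0. 2a->1: ok.
bb: 2b undefined. 2b->0: no, ba/bba meet in 1. 2b->1: no, ba/bb meet in 1. 2b->2: no, ba/bba meet in 1. Open state 3: 2b->3.
bba: 3a undefined. 3a->0: no, bab/bba meet in 0. 3a->1: no, ba/bba meet in 1. 3a->2: no, bbaabb/b meet in 2. 3a->3: no, bbaaa/bb meet in 3. Open state 4: 3a->4.
bbb: 3b undefined. 3b->0: no, bab/bbb meet in 0. 3b->1: no, ba/bbb meet in 1. 3b->2: ok.
bbaa: 4a undefined. 4a->0: no, bbaabb/bb meet in 3. 4a->1: no, bbaabb/b meet in 2. 4a->2: no, bbaabb/b meet in 2. 4a->3: no, bbaaa/bba meet in 4. 4a->4: no, bbaaa/bba meet in 4. Open state 5: 4a->5.
bbab: 4b undefined. 4b->0: no, bab/bbab meet in 0. 4b->1: no, ba/bbab meet in 1. 4b->2: ok.
bbaaa: 5a undefined. 5a->0: ok.
bbaab: 5b undefined. 5b->0: no, bbaabb/b meet in 2. 5b->1: ok.
All examples now run through 6 states with every (state, symbol) defined. Accept strings end in {0,1}, Reject strings end in {2,3,4}; accept={0,1}.

states=6 start=0 accept={0,1} delta: 0a->1 0b->2 1a->0 1b->0 2a->1 2b->3 3a->4 3b->2 4a->5 4b->2 5a->0 5b->1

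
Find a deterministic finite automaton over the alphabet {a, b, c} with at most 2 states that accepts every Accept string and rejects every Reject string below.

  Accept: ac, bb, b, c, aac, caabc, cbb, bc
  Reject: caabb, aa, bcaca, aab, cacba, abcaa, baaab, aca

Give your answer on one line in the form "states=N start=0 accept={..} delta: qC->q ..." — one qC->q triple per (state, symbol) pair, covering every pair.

states=2 start=0 accept={0} delta: 0a->1 0b->0 0c->0 1a->1 1b->1 1c->0

Fold the examples into a partial DFA from state 0: repeatedly fix the first undefined (state, symbol) met by the shortest-then-alphabetical prefix, trying targets in increasing order and rejecting any under which an Accept and a Reject string meet in one state with the same remainder; add a state when all current targets are rejected. Accepting states are where Accept strings end.
a: 0a undefined. 0a->0: no, b/aab meet in 0 with "b" left. Open state 1: 0a->1.
b: 0b undefined. 0b->0: ok.
c: 0c undefined. 0c->0: ok.
aa: 1a undefined. 1a->0: no, bb/caabb meet in 0. 1a->1: ok.
ab: 1b undefined. 1b->0: no, bb/caabb meet in 0. 1b->1: ok.
ac: 1c undefined. 1c->0: ok.
All examples now run through 2 states with every (state, symbol) defined. Accept strings end in {0}, Reject strings end in {1}; accept={0}.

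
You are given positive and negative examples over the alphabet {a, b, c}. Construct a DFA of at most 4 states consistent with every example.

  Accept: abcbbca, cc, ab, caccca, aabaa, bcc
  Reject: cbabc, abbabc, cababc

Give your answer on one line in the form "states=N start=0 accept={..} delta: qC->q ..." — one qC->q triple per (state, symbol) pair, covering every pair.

states=2 start=0 accept={0} delta: 0a->0 0b->0 0c->1 1a->0 1b->0 1c->0

Grow the machine one transition at a time. Run the examples from 0; the earliest place one falls off (shortest prefix, ties alphabetical) gets sent to the lowest-numbered state that keeps every Accept/Reject pair distinguishable — a pair clashes when both reach the same state with identical unread suffix — and to a fresh state only if none does.
a: 0a undefined. 0a->0: ok.
b: 0b undefined. 0b->0: ok.
c: 0c undefined. 0c->0: no, abcbbca/cbabc meet in 0. Open state 1: 0c->1.
ca: 1a undefined. 1a->0: ok.
cb: 1b undefined. 1b->0: ok.
cc: 1c undefined. 1c->0: ok.
All examples now run through 2 states with every (state, symbol) defined. Accept strings end in {0}, Reject strings end in {1}; accept={0}.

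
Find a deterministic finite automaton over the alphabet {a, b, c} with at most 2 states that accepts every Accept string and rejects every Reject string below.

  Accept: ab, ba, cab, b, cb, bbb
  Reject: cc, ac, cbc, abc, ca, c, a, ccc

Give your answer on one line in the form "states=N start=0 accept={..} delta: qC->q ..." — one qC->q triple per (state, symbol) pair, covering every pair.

State merging on the prefix tree: take the shortest (then alphabetical) example prefix whose next move is undefined and point that move at state 0, else 1, else 2, ...; a target is out if some Accept/Reject pair would then sit in one state with the same input left (inseparable). If every existing state is out, open a new one.
a: 0a undefined. 0a->0: ok.
b: 0b undefined. 0b->0: no, ab/a meet in 0. Open state 1: 0b->1.
c: 0c undefined. 0c->0: ok.
ba: 1a undefined. 1a->0: no, ba/cc meet in 0. 1a->1: ok.
bb: 1b undefined. 1b->0: ok.
abc: 1c undefined. 1c->0: ok.
All examples now run through 2 states with every (state, symbol) defined. Accept strings end in {1}, Reject strings end in {0}; accept={1}.

states=2 start=0 accept={1} delta: 0a->0 0b->1 0c->0 1a->1 1b->0 1c->0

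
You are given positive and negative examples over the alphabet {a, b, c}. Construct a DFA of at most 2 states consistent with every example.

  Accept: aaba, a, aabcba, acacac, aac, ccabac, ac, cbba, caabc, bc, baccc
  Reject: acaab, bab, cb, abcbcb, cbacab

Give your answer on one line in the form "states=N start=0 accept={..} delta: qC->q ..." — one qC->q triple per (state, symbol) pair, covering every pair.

State merging on the prefix tree: take the shortest (then alphabetical) example prefix whose next move is undefined and point that move at state 0, else 1, else 2, ...; a target is out if some Accept/Reject pair would then sit in one state with the same input left (inseparable). If every existing state is out, open a new one.
a: 0a undefined. 0a->0: ok.
b: 0b undefined. 0b->0: no, aaba/bab meet in 0. Open state 1: 0b->1.
c: 0c undefined. 0c->0: ok.
ba: 1a undefined. 1a->0: ok.
bc: 1c undefined. 1c->0: ok.
cbb: 1b undefined. 1b->0: ok.
All examples now run through 2 states with every (state, symbol) defined. Accept strings end in {0}, Reject strings end in {1}; accept={0}.

states=2 start=0 accept={0} delta: 0a->0 0b->1 0c->0 1a->0 1b->0 1c->0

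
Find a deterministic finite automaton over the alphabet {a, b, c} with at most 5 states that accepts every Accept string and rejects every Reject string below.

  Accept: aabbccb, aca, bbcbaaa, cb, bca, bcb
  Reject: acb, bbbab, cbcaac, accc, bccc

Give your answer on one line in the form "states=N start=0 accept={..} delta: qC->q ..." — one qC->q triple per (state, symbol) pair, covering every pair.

states=4 start=0 accept={1,2} delta: 0a->1 0b->0 0c->2 1a->0 1b->0 1c->0 2a->1 2b->2 2c->3 3a->0 3b->1 3c->0

Grow the machine one transition at a time. Run the examples from 0; the earliest place one falls off (shortest prefix, ties alphabetical) gets sent to the lowest-numbered state that keeps every Accept/Reject pair distinguishable — a pair clashes when both reach the same state with identical unread suffix — and to a fresh state only if none does.
a: 0a undefined. 0a->0: no, cb/acb meet in 0 with "cb" left. Open state 1: 0a->1.
b: 0b undefined. 0b->0: ok.
c: 0c undefined. 0c->0: no, cb/bccc meet in 0. 0c->1: no, cb/bbbab meet in 1 with "b" left. Open state 2: 0c->2.
aa: 1a undefined. 1a->0: ok.
ac: 1c undefined. 1c->0: ok.
cb: 2b undefined. 2b->0: no, cb/acb meet in 0. 2b->1: no, bbcbaaa/acb meet in 0. 2b->2: ok.
bca: 2a undefined. 2a->0: no, bbcbaaa/acb meet in 0. 2a->1: ok.
bcc: 2c undefined. 2c->0: no, aabbccb/acb meet in 0. 2c->1: no, aabbccb/bbbab meet in 1 with "b" left. 2c->2: no, aabbccb/cbcaac meet in 2. Open state 3: 2c->3.
bccc: 3c undefined. 3c->0: ok.
cbca: 3a undefined. 3a->0: ok.
bbbab: 1b undefined. 1b->0: ok.
aabbccb: 3b undefined. 3b->0: no, aabbccb/acb meet in 0. 3b->1: ok.
All examples now run through 4 states with every (state, symbol) defined. Accept strings end in {1,2}, Reject strings end in {0,3}; accept={1,2}.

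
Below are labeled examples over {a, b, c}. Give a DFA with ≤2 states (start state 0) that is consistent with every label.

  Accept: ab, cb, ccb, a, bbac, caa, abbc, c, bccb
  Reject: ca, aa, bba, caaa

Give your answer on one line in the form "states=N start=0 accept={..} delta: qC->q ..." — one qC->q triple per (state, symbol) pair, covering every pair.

Fold the examples into a partial DFA from state 0: repeatedly fix the first undefined (state, symbol) met by the shortest-then-alphabetical prefix, trying targets in increasing order and rejecting any under which an Accept and a Reject string meet in one state with the same remainder; add a state when all current targets are rejected. Accepting states are where Accept strings end.
a: 0a undefined. 0a->0: no, a/aa meet in 0. Open state 1: 0a->1.
b: 0b undefined. 0b->0: no, a/bba meet in 1. 0b->1: ok.
c: 0c undefined. 0c->0: no, cb/ca meet in 1. 0c->1: ok.
aa: 1a undefined. 1a->0: ok.
ab: 1b undefined. 1b->0: no, ab/ca meet in 0. 1b->1: ok.
bc: 1c undefined. 1c->0: no, abbc/ca meet in 0. 1c->1: ok.
All examples now run through 2 states with every (state, symbol) defined. Accept strings end in {1}, Reject strings end in {0}; accept={1}.

states=2 start=0 accept={1} delta: 0a->1 0b->1 0c->1 1a->0 1b->1 1c->1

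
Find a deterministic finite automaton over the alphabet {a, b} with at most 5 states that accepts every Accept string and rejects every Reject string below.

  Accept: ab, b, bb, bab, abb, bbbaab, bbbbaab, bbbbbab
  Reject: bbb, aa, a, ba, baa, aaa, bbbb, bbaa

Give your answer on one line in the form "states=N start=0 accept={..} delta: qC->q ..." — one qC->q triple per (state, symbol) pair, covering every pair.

states=4 start=0 accept={1,2} delta: 0a->0 0b->1 1a->0 1b->2 2a->0 2b->3 3a->0 3b->0

Grow the machine one transition at a time. Run the examples from 0; the earliest place one falls off (shortest prefix, ties alphabetical) gets sent to the lowest-numbered state that keeps every Accept/Reject pair distinguishable — a pair clashes when both reach the same state with identical unread suffix — and to a fresh state only if none does.
a: 0a undefined. 0a->0: ok.
b: 0b undefined. 0b->0: no, ab/bbb meet in 0. Open state 1: 0b->1.
ba: 1a undefined. 1a->0: ok.
bb: 1b undefined. 1b->0: no, ab/bbb meet in 1. 1b->1: no, ab/bbb meet in 1. Open state 2: 1b->2.
bba: 2a undefined. 2a->0: ok.
bbb: 2b undefined. 2b->0: no, ab/bbbb meet in 1. 2b->1: no, ab/bbb meet in 1. 2b->2: no, bb/bbb meet in 2. Open state 3: 2b->3.
bbba: 3a undefined. 3a->0: ok.
bbbb: 3b undefined. 3b->0: ok.
All examples now run through 4 states with every (state, symbol) defined. Accept strings end in {1,2}, Reject strings end in {0,3}; accept={1,2}.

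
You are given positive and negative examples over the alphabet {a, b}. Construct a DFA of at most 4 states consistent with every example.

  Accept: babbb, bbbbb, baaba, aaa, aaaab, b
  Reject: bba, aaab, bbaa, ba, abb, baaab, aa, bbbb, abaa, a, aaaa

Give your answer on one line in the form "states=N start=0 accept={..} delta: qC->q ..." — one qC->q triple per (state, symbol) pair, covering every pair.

Grow the machine one transition at a time. Run the examples from 0; the earliest place one falls off (shortest prefix, ties alphabetical) gets sent to the lowest-numbered state that keeps every Accept/Reject pair distinguishable — a pair clashes when both reach the same state with identical unread suffix — and to a fresh state only if none does.
a: 0a undefined. 0a->0: no, aaa/aa meet in 0. Open state 1: 0a->1.
b: 0b undefined. 0b->0: no, bbbbb/bbbb meet in 0. 0b->1: no, aaaab/baaab meet in 1 with "aaab" left. Open state 2: 0b->2.
aa: 1a undefined. 1a->0: no, aaa/a meet in 1. 1a->1: no, aaa/aa meet in 1. 1a->2: no, aaa/ba meet in 2 with "a" left. Open state 3: 1a->3.
ab: 1b undefined. 1b->0: no, b/abb meet in 2. 1b->1: no, aaa/abaa meet in 3 with "a" left. 1b->2: ok.
ba: 2a undefined. 2a->0: no, baaba/ba meet in 0. 2a->1: ok.
bb: 2b undefined. 2b->0: ok.
aaa: 3a undefined. 3a->0: no, babbb/aaab meet in 2. 3a->1: no, babbb/aaab meet in 2. 3a->2: ok.
baab: 3b undefined. 3b->0: no, baaba/bba meet in 1. 3b->1: no, baaba/bbaa meet in 3. 3b->2: no, baaba/bba meet in 1. 3b->3: ok.
All examples now run through 4 states with every (state, symbol) defined. Accept strings end in {2}, Reject strings end in {0,1,3}; accept={2}.

states=4 start=0 accept={2} delta: 0a->1 0b->2 1a->3 1b->2 2a->1 2b->0 3a->2 3b->3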